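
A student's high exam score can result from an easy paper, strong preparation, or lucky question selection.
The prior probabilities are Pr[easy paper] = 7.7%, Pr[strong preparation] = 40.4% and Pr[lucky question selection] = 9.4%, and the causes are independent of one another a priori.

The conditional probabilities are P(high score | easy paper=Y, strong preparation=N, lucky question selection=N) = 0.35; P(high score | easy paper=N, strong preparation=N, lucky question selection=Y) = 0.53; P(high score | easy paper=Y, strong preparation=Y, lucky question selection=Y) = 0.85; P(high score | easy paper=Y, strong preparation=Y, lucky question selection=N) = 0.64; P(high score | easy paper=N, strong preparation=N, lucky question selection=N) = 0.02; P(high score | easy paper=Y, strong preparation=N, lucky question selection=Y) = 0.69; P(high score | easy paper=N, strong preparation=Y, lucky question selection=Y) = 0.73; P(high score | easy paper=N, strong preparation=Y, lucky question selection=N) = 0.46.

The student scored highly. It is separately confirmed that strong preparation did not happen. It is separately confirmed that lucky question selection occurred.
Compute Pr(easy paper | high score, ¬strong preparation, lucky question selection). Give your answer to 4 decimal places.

P(high score | ¬strong preparation, lucky question selection) = 0.53*0.923 + 0.69*0.077 = 0.489190 + 0.053130 = 0.542320
Of this, 0.053130 comes from 0.69*0.077 (the easy paper=true cases).
P(easy paper | high score, ¬strong preparation, lucky question selection) = 0.053130 / 0.542320 ≈ 0.0980

Pr(easy paper | high score, ¬strong preparation, lucky question selection) ≈ 0.0980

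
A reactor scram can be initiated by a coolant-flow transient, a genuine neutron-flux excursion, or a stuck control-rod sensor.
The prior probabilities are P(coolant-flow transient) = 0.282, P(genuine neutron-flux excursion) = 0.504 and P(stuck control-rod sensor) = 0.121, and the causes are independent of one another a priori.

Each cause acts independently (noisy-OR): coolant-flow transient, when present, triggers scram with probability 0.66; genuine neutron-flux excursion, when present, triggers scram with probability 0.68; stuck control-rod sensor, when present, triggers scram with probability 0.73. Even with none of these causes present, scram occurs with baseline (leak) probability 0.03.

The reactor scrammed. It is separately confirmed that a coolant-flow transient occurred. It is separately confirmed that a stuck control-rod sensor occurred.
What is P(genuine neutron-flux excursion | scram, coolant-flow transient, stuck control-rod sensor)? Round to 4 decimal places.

P(genuine neutron-flux excursion | scram, coolant-flow transient, stuck control-rod sensor) ≈ 0.5201

Under noisy-OR, P(scram | causes) = 1 − (1−0.03)·∏(1−qᵢ) over the active causes.
By total probability over both values of genuine neutron-flux excursion:
  P(scram | coolant-flow transient, stuck control-rod sensor) = 0.910954·0.496 + 0.971505·0.504
        = 0.451833 + 0.489639 = 0.941472
Keeping only the genuine neutron-flux excursion-present terms gives 0.489639, so
  P(genuine neutron-flux excursion | scram, coolant-flow transient, stuck control-rod sensor) = 0.489639 / 0.941472 ≈ 0.5201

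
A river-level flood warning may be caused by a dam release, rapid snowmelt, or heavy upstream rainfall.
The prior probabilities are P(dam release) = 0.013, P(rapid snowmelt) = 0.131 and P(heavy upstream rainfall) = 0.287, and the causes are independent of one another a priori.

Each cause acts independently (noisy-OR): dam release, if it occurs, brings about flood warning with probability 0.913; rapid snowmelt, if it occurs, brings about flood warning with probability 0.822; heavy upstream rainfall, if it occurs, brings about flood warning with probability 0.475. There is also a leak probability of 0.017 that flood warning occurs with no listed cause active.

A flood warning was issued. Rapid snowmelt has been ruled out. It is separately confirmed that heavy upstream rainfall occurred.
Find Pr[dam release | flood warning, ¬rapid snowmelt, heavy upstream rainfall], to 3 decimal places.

Under noisy-OR, P(flood warning | causes) = 1 − (1−0.017)·∏(1−qᵢ) over the active causes.
For the numerator, keep only dam release=true terms: 0.955101·0.013 = 0.012416
Normalizer over all consistent configurations: 0.483925·0.987 + 0.955101·0.013 = 0.490050
Posterior = 0.012416 / 0.490050 ≈ 0.025

Pr[dam release | flood warning, ¬rapid snowmelt, heavy upstream rainfall] ≈ 0.025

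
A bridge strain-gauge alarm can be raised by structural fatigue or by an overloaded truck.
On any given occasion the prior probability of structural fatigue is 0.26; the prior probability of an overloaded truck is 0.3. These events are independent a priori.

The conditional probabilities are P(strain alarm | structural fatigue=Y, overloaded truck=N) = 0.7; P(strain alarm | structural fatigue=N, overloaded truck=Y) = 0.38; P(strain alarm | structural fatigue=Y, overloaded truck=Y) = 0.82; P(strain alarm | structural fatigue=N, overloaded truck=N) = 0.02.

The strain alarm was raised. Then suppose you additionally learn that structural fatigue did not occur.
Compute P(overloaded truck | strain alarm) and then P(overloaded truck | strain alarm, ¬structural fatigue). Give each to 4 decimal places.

P(overloaded truck | strain alarm) ≈ 0.5185; P(overloaded truck | strain alarm, ¬structural fatigue) ≈ 0.8906

Enumerate the 4 (structural fatigue, overloaded truck) configurations and weight by the priors:
  P(strain alarm) = 0.02×0.74×0.7 + 0.38×0.74×0.3 + 0.7×0.26×0.7 + 0.82×0.26×0.3
        = 0.010360 + 0.084360 + 0.127400 + 0.063960 = 0.286080
The terms with overloaded truck present sum to 0.148320, so
  P(overloaded truck | strain alarm) = 0.148320 / 0.286080 ≈ 0.5185

Now also conditioning on structural fatigue≠true:
Sum P(strain alarm|·) weighted by the priors over both values of overloaded truck:
  P(strain alarm | ¬structural fatigue) = 0.02·0.7 + 0.38·0.3
        = 0.014000 + 0.114000 = 0.128000
The terms with overloaded truck present sum to 0.114000, so
  P(overloaded truck | strain alarm, ¬structural fatigue) = 0.114000 / 0.128000 ≈ 0.8906
Ruling out structural fatigue raises the posterior on overloaded truck — the flip side of explaining away.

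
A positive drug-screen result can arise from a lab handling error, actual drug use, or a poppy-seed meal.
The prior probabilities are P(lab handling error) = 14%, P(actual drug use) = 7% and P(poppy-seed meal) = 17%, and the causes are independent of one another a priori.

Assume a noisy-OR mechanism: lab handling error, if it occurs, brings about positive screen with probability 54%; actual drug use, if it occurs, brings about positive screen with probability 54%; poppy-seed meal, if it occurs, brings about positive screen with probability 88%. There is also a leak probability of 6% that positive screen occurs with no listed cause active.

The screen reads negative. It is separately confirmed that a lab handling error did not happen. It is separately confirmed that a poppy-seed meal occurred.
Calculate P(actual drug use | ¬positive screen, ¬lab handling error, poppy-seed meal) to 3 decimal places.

Under noisy-OR, P(positive screen | causes) = 1 − (1−0.06)·∏(1−qᵢ) over the active causes.
Weight on actual drug use=true, given the evidence: 0.051888*0.07 = 0.003632
Denominator P(¬positive screen | ¬lab handling error, poppy-seed meal): 0.1128*0.93 + 0.051888*0.07 = 0.108536
P(actual drug use | ¬positive screen, ¬lab handling error, poppy-seed meal) = 0.003632/0.108536 ≈ 0.033

P(actual drug use | ¬positive screen, ¬lab handling error, poppy-seed meal) ≈ 0.033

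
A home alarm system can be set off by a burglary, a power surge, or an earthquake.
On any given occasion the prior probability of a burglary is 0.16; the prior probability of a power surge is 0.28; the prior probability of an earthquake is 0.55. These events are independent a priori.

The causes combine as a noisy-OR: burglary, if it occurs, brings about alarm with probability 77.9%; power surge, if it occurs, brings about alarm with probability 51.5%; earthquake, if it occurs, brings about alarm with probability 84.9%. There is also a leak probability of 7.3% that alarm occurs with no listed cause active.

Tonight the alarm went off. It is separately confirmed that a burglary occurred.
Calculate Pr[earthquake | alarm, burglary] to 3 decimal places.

Pr[earthquake | alarm, burglary] ≈ 0.591

Under noisy-OR, P(alarm | causes) = 1 − (1−0.073)·∏(1−qᵢ) over the active causes.
P(alarm | burglary) = 0.795133·0.72·0.45 + 0.969065·0.72·0.55 + 0.90064·0.28·0.45 + 0.984997·0.28·0.55 = 0.257623 + 0.383750 + 0.113481 + 0.151690 = 0.906544
The earthquake-present share is 0.383750 + 0.151690 = 0.535440.
So P(earthquake | alarm, burglary) = 0.535440/0.906544 ≈ 0.591.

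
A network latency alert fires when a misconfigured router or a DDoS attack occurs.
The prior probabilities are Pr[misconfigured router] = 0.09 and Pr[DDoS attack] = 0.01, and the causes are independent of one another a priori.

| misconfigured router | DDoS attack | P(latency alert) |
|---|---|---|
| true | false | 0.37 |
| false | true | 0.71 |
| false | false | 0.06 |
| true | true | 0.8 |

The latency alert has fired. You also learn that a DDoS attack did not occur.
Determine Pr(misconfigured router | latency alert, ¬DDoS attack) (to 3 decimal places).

By total probability over both values of misconfigured router:
  P(latency alert | ¬DDoS attack) = 0.06*0.91 + 0.37*0.09
        = 0.054600 + 0.033300 = 0.087900
Keeping only the misconfigured router-present terms gives 0.033300, so
  P(misconfigured router | latency alert, ¬DDoS attack) = 0.033300 / 0.087900 ≈ 0.379

Pr(misconfigured router | latency alert, ¬DDoS attack) ≈ 0.379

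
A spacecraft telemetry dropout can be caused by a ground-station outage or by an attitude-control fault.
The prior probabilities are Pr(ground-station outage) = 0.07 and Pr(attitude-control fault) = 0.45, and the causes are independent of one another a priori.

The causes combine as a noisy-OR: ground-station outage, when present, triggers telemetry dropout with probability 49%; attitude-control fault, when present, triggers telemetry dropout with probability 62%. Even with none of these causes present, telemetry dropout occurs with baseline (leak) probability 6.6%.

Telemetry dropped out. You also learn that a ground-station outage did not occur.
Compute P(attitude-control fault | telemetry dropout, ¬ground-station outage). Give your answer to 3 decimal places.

Under noisy-OR, P(telemetry dropout | causes) = 1 − (1−0.066)·∏(1−qᵢ) over the active causes.
Numerator (weight on configurations with attitude-control fault): 0.64508·0.45 = 0.290286
Denominator P(telemetry dropout | ¬ground-station outage): 0.066·0.55 + 0.64508·0.45 = 0.326586
Posterior = 0.290286 / 0.326586 ≈ 0.889

P(attitude-control fault | telemetry dropout, ¬ground-station outage) ≈ 0.889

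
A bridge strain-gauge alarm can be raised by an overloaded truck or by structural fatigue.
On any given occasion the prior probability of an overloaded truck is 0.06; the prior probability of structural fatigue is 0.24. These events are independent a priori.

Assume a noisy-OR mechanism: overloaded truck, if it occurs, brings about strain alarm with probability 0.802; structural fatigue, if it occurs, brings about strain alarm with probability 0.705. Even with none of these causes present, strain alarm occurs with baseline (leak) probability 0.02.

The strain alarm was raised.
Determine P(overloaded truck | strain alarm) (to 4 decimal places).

P(overloaded truck | strain alarm) ≈ 0.2237

Under noisy-OR, P(strain alarm | causes) = 1 − (1−0.02)·∏(1−qᵢ) over the active causes.
Weight on overloaded truck=true, given the evidence: 0.036752 + 0.013576 = 0.050328
The normalizing constant is 0.02*0.94*0.76 + 0.7109*0.94*0.24 + 0.80596*0.06*0.76 + 0.942758*0.06*0.24 = 0.224995
P(overloaded truck | strain alarm) = 0.050328/0.224995 ≈ 0.2237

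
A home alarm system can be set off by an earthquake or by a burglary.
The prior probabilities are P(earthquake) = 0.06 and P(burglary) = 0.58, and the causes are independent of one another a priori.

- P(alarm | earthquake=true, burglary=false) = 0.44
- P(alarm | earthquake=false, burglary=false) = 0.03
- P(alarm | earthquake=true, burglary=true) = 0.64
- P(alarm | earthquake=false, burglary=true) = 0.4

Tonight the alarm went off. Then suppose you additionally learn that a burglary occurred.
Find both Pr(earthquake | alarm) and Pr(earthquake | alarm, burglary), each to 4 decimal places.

Enumerate the 4 (earthquake, burglary) configurations and weight by the priors:
  P(alarm) = 0.03×0.94×0.42 + 0.4×0.94×0.58 + 0.44×0.06×0.42 + 0.64×0.06×0.58
        = 0.011844 + 0.218080 + 0.011088 + 0.022272 = 0.263284
Keeping only the earthquake-present terms gives 0.033360, so
  P(earthquake | alarm) = 0.033360 / 0.263284 ≈ 0.1267

Now condition on the additional information:
For the numerator, keep only earthquake=true terms: 0.64*0.06 = 0.038400
Normalizer over all consistent configurations: 0.4*0.94 + 0.64*0.06 = 0.414400
P(earthquake | alarm, burglary) = 0.038400/0.414400 ≈ 0.0927
The drop from 0.1267 to 0.0927 is the explaining-away (discounting) effect.

Pr(earthquake | alarm) ≈ 0.1267; Pr(earthquake | alarm, burglary) ≈ 0.0927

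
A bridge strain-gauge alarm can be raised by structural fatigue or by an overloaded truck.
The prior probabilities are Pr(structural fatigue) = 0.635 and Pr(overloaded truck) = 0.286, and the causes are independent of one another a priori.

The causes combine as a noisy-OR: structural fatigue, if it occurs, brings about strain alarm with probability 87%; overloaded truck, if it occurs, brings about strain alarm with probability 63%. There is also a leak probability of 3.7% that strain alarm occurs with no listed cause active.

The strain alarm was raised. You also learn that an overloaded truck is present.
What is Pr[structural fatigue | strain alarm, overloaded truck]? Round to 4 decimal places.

Under noisy-OR, P(strain alarm | causes) = 1 − (1−0.037)·∏(1−qᵢ) over the active causes.
For the numerator, keep only structural fatigue=true terms: 0.95368*0.635 = 0.605587
The normalizing constant is 0.64369*0.365 + 0.95368*0.635 = 0.840534
Posterior = 0.605587 / 0.840534 ≈ 0.7205

Pr[structural fatigue | strain alarm, overloaded truck] ≈ 0.7205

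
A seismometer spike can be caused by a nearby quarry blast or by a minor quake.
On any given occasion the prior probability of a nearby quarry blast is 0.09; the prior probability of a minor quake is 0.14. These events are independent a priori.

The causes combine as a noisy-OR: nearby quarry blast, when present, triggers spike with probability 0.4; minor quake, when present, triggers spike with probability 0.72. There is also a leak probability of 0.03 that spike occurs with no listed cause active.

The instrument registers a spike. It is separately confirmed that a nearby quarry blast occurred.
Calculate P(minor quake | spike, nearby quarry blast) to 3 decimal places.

P(minor quake | spike, nearby quarry blast) ≈ 0.246

Under noisy-OR, P(spike | causes) = 1 − (1−0.03)·∏(1−qᵢ) over the active causes.
P(spike | nearby quarry blast) = 0.418·0.86 + 0.83704·0.14 = 0.359480 + 0.117186 = 0.476666
Restricting to configurations with minor quake present: 0.83704·0.14 = 0.117186.
So P(minor quake | spike, nearby quarry blast) = 0.117186/0.476666 ≈ 0.246.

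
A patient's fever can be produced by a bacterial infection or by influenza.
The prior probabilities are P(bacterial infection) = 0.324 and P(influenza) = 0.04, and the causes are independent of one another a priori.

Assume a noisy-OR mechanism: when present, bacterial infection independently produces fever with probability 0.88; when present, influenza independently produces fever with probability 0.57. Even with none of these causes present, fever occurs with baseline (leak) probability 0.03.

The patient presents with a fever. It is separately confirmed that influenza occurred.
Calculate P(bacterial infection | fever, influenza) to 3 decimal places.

P(bacterial infection | fever, influenza) ≈ 0.439

Under noisy-OR, P(fever | causes) = 1 − (1−0.03)·∏(1−qᵢ) over the active causes.
P(fever | influenza) = 0.5829·0.676 + 0.949948·0.324 = 0.394040 + 0.307783 = 0.701823
Restricting to configurations with bacterial infection present: 0.949948·0.324 = 0.307783.
P(bacterial infection | fever, influenza) = 0.307783 / 0.701823 ≈ 0.439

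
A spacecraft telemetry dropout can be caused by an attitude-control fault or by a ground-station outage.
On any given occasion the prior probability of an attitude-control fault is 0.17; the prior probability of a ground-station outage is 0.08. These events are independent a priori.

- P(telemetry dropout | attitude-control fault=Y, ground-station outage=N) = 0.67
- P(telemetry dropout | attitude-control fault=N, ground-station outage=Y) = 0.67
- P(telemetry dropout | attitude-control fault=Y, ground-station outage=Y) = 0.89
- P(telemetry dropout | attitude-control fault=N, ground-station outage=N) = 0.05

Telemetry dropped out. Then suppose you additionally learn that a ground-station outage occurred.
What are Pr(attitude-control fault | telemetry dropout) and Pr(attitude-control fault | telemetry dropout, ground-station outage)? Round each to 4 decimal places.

Pr(attitude-control fault | telemetry dropout) ≈ 0.5857; Pr(attitude-control fault | telemetry dropout, ground-station outage) ≈ 0.2139

P(telemetry dropout) = 0.05·0.83·0.92 + 0.67·0.83·0.08 + 0.67·0.17·0.92 + 0.89·0.17·0.08 = 0.038180 + 0.044488 + 0.104788 + 0.012104 = 0.199560
The attitude-control fault-present share is 0.104788 + 0.012104 = 0.116892.
Hence the posterior is 0.116892/0.199560 ≈ 0.5857.

With the extra evidence:
Weight on attitude-control fault=true, given the evidence: 0.89×0.17 = 0.151300
Denominator P(telemetry dropout | ground-station outage): 0.67×0.83 + 0.89×0.17 = 0.707400
Posterior = 0.151300 / 0.707400 ≈ 0.2139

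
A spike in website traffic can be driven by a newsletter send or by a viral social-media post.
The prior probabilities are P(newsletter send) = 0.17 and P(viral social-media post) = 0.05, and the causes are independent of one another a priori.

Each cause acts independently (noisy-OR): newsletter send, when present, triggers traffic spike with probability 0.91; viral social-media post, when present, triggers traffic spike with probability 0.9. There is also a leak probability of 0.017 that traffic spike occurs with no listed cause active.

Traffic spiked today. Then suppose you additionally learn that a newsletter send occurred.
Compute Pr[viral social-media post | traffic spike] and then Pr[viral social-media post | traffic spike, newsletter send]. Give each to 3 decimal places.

Under noisy-OR, P(traffic spike | causes) = 1 − (1−0.017)·∏(1−qᵢ) over the active causes.
P(traffic spike) = 0.017×0.83×0.95 + 0.9017×0.83×0.05 + 0.91153×0.17×0.95 + 0.991153×0.17×0.05 = 0.013404 + 0.037421 + 0.147212 + 0.008425 = 0.206462
Restricting to configurations with viral social-media post present: 0.037421 + 0.008425 = 0.045846.
Hence the posterior is 0.045846/0.206462 ≈ 0.222.

With the extra evidence:
P(traffic spike | newsletter send) = 0.91153*0.95 + 0.991153*0.05 = 0.865953 + 0.049558 = 0.915511
Of this, 0.049558 comes from 0.991153*0.05 (the viral social-media post=true cases).
P(viral social-media post | traffic spike, newsletter send) = 0.049558 / 0.915511 ≈ 0.054

Pr[viral social-media post | traffic spike] ≈ 0.222; Pr[viral social-media post | traffic spike, newsletter send] ≈ 0.054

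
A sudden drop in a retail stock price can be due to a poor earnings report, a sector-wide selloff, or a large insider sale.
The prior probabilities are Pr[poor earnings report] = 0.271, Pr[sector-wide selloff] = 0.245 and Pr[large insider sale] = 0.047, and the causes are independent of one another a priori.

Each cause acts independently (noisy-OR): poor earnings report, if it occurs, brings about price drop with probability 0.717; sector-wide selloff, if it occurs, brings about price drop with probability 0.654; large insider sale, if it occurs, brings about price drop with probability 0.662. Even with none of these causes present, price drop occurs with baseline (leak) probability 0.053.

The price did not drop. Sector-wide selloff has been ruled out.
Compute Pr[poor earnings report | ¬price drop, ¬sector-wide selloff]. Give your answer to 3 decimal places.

Pr[poor earnings report | ¬price drop, ¬sector-wide selloff] ≈ 0.095

Under noisy-OR, P(price drop | causes) = 1 − (1−0.053)·∏(1−qᵢ) over the active causes.
Enumerate the 4 (poor earnings report, large insider sale) configurations and weight by the priors:
  P(¬price drop | ¬sector-wide selloff) = 0.947×0.729×0.953 + 0.320086×0.729×0.047 + 0.268001×0.271×0.953 + 0.090584×0.271×0.047
        = 0.657916 + 0.010967 + 0.069215 + 0.001154 = 0.739252
The terms with poor earnings report present sum to 0.070369, so
  P(poor earnings report | ¬price drop, ¬sector-wide selloff) = 0.070369 / 0.739252 ≈ 0.095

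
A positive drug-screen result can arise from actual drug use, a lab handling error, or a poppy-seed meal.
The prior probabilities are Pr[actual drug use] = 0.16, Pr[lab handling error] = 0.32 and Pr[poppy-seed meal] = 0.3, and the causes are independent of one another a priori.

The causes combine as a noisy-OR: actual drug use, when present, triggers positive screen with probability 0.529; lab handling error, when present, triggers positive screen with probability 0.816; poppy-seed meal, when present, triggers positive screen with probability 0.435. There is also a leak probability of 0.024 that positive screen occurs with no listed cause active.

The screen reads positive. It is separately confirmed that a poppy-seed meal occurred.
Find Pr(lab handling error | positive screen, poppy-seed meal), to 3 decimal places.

Pr(lab handling error | positive screen, poppy-seed meal) ≈ 0.463

Under noisy-OR, P(positive screen | causes) = 1 − (1−0.024)·∏(1−qᵢ) over the active causes.
For the numerator, keep only lab handling error=true terms: 0.241526 + 0.048753 = 0.290279
Denominator P(positive screen | poppy-seed meal): 0.44856×0.84×0.68 + 0.898535×0.84×0.32 + 0.740272×0.16×0.68 + 0.95221×0.16×0.32 = 0.627038
P(lab handling error | positive screen, poppy-seed meal) = 0.290279/0.627038 ≈ 0.463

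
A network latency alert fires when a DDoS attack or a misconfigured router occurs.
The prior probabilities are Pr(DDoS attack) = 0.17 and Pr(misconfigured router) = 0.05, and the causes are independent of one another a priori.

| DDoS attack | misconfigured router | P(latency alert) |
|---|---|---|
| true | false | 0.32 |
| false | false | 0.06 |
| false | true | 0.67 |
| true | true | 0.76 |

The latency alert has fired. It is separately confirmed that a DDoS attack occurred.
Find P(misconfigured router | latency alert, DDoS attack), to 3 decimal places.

Numerator (weight on configurations with misconfigured router): 0.76*0.05 = 0.038000
Denominator P(latency alert | DDoS attack): 0.32*0.95 + 0.76*0.05 = 0.342000
Posterior = 0.038000 / 0.342000 ≈ 0.111

P(misconfigured router | latency alert, DDoS attack) ≈ 0.111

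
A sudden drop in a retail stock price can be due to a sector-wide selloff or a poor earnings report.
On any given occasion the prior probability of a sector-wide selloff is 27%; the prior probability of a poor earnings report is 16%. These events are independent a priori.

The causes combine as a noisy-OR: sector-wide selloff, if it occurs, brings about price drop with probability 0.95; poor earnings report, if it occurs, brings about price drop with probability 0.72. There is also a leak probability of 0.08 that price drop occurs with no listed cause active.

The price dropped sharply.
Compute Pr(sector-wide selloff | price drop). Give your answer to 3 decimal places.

Pr(sector-wide selloff | price drop) ≈ 0.656

Under noisy-OR, P(price drop | causes) = 1 − (1−0.08)·∏(1−qᵢ) over the active causes.
Enumerate the 4 (sector-wide selloff, poor earnings report) configurations and weight by the priors:
  P(price drop) = 0.08·0.73·0.84 + 0.7424·0.73·0.16 + 0.954·0.27·0.84 + 0.98712·0.27·0.16
        = 0.049056 + 0.086712 + 0.216367 + 0.042644 = 0.394779
Keeping only the sector-wide selloff-present terms gives 0.259011, so
  P(sector-wide selloff | price drop) = 0.259011 / 0.394779 ≈ 0.656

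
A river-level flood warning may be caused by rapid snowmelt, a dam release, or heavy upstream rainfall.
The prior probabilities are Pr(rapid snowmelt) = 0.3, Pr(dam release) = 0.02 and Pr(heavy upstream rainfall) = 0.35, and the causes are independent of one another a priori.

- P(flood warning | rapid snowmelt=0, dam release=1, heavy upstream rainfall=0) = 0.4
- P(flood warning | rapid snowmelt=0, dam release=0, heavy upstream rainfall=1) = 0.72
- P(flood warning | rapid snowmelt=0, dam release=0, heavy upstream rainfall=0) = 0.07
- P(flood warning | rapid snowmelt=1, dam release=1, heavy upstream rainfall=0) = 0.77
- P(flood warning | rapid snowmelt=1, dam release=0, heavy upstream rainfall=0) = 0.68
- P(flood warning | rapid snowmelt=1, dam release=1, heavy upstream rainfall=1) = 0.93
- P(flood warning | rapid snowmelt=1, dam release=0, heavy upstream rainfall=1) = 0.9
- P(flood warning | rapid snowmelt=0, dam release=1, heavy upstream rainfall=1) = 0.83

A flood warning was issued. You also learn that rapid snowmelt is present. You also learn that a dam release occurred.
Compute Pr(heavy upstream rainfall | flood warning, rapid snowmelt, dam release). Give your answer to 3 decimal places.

Pr(heavy upstream rainfall | flood warning, rapid snowmelt, dam release) ≈ 0.394

By total probability over both values of heavy upstream rainfall:
  P(flood warning | rapid snowmelt, dam release) = 0.77·0.65 + 0.93·0.35
        = 0.500500 + 0.325500 = 0.826000
The terms with heavy upstream rainfall present sum to 0.325500, so
  P(heavy upstream rainfall | flood warning, rapid snowmelt, dam release) = 0.325500 / 0.826000 ≈ 0.394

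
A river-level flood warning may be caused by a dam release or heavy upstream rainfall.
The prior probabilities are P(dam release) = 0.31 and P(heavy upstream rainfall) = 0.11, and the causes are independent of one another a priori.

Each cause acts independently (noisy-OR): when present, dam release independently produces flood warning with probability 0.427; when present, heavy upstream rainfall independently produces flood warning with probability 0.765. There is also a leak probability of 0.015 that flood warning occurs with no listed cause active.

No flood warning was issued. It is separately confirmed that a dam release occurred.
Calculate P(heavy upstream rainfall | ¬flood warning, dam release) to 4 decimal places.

Under noisy-OR, P(flood warning | causes) = 1 − (1−0.015)·∏(1−qᵢ) over the active causes.
Numerator (weight on configurations with heavy upstream rainfall): 0.132635·0.11 = 0.014590
The normalizing constant is 0.564405·0.89 + 0.132635·0.11 = 0.516910
Posterior = 0.014590 / 0.516910 ≈ 0.0282

P(heavy upstream rainfall | ¬flood warning, dam release) ≈ 0.0282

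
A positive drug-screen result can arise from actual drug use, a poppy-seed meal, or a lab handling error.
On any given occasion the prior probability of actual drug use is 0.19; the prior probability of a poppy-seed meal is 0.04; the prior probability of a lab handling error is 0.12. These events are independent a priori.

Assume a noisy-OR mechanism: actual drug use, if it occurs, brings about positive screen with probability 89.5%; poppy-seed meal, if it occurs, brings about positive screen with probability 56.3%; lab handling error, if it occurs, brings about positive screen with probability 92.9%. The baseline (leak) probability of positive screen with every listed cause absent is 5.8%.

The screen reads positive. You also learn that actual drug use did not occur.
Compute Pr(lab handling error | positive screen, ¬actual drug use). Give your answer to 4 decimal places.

Pr(lab handling error | positive screen, ¬actual drug use) ≈ 0.6167

Under noisy-OR, P(positive screen | causes) = 1 − (1−0.058)·∏(1−qᵢ) over the active causes.
P(positive screen | ¬actual drug use) = 0.058·0.96·0.88 + 0.933118·0.96·0.12 + 0.588346·0.04·0.88 + 0.970773·0.04·0.12 = 0.048998 + 0.107495 + 0.020710 + 0.004660 = 0.181863
The lab handling error-present share is 0.107495 + 0.004660 = 0.112155.
Hence the posterior is 0.112155/0.181863 ≈ 0.6167.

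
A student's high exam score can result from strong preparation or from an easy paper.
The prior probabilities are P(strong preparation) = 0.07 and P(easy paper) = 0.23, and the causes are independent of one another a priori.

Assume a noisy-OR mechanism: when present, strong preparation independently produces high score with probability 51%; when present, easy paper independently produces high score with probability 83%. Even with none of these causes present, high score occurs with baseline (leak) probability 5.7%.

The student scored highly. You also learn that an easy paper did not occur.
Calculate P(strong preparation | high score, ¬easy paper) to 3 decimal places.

P(strong preparation | high score, ¬easy paper) ≈ 0.415

Under noisy-OR, P(high score | causes) = 1 − (1−0.057)·∏(1−qᵢ) over the active causes.
By total probability over both values of strong preparation:
  P(high score | ¬easy paper) = 0.057*0.93 + 0.53793*0.07
        = 0.053010 + 0.037655 = 0.090665
Configurations with strong preparation contribute 0.037655, so
  P(strong preparation | high score, ¬easy paper) = 0.037655 / 0.090665 ≈ 0.415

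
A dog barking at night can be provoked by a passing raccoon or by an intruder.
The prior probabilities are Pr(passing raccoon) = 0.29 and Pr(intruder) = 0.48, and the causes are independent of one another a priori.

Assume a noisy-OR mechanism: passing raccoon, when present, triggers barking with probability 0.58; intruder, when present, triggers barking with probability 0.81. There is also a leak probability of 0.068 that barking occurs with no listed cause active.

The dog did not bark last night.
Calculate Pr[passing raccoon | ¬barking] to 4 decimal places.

Pr[passing raccoon | ¬barking] ≈ 0.1464

Under noisy-OR, P(barking | causes) = 1 − (1−0.068)·∏(1−qᵢ) over the active causes.
P(¬barking) = 0.932·0.71·0.52 + 0.17708·0.71·0.48 + 0.39144·0.29·0.52 + 0.074374·0.29·0.48 = 0.344094 + 0.060349 + 0.059029 + 0.010353 = 0.473825
Of this, 0.069382 comes from 0.059029 + 0.010353 (the passing raccoon=true cases).
Hence the posterior is 0.069382/0.473825 ≈ 0.1464.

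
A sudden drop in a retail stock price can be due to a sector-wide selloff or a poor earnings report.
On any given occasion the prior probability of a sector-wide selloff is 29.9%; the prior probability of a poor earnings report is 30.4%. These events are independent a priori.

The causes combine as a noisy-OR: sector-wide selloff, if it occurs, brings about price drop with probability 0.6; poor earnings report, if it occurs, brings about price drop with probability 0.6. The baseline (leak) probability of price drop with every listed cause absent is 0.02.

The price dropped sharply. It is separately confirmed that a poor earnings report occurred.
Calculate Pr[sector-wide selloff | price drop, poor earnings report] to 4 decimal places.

Under noisy-OR, P(price drop | causes) = 1 − (1−0.02)·∏(1−qᵢ) over the active causes.
Weight on sector-wide selloff=true, given the evidence: 0.8432*0.299 = 0.252117
Denominator P(price drop | poor earnings report): 0.608*0.701 + 0.8432*0.299 = 0.678325
P(sector-wide selloff | price drop, poor earnings report) = 0.252117/0.678325 ≈ 0.3717

Pr[sector-wide selloff | price drop, poor earnings report] ≈ 0.3717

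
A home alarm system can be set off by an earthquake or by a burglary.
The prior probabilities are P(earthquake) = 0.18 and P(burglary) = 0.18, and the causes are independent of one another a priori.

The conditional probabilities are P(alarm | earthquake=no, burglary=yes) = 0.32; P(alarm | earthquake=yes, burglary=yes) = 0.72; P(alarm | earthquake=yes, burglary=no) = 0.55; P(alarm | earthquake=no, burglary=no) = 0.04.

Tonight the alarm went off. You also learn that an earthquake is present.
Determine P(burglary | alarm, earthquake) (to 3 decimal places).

P(alarm | earthquake) = 0.55·0.82 + 0.72·0.18 = 0.451000 + 0.129600 = 0.580600
Restricting to configurations with burglary present: 0.72·0.18 = 0.129600.
So P(burglary | alarm, earthquake) = 0.129600/0.580600 ≈ 0.223.

P(burglary | alarm, earthquake) ≈ 0.223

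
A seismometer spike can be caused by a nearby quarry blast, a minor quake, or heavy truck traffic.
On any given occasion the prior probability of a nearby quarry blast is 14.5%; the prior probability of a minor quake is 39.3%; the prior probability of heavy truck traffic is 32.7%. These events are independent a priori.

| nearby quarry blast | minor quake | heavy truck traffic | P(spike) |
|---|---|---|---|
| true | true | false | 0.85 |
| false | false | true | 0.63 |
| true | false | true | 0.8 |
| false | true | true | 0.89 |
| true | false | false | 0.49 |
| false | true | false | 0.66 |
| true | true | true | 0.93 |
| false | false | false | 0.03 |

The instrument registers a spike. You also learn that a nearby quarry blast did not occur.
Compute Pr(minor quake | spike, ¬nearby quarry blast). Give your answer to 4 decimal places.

P(spike | ¬nearby quarry blast) = 0.03·0.607·0.673 + 0.63·0.607·0.327 + 0.66·0.393·0.673 + 0.89·0.393·0.327 = 0.012255 + 0.125048 + 0.174563 + 0.114375 = 0.426241
The minor quake-present share is 0.174563 + 0.114375 = 0.288938.
Hence the posterior is 0.288938/0.426241 ≈ 0.6779.

Pr(minor quake | spike, ¬nearby quarry blast) ≈ 0.6779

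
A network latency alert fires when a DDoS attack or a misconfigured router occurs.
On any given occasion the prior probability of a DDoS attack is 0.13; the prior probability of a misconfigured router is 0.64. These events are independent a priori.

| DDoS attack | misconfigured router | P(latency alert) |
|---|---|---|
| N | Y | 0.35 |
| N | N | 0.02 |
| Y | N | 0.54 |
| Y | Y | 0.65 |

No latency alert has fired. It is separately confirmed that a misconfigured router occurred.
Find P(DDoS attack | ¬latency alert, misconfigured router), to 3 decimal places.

P(DDoS attack | ¬latency alert, misconfigured router) ≈ 0.074

By total probability over both values of DDoS attack:
  P(¬latency alert | misconfigured router) = 0.65·0.87 + 0.35·0.13
        = 0.565500 + 0.045500 = 0.611000
Configurations with DDoS attack contribute 0.045500, so
  P(DDoS attack | ¬latency alert, misconfigured router) = 0.045500 / 0.611000 ≈ 0.074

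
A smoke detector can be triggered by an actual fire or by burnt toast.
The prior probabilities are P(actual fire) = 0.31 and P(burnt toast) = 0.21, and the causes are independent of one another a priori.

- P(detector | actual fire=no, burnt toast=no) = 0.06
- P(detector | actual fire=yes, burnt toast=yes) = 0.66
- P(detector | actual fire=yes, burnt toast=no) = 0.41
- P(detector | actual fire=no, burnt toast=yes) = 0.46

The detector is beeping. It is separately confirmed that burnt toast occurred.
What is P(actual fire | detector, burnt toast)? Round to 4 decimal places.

P(actual fire | detector, burnt toast) ≈ 0.3920

For the numerator, keep only actual fire=true terms: 0.66·0.31 = 0.204600
Normalizer over all consistent configurations: 0.46·0.69 + 0.66·0.31 = 0.522000
P(actual fire | detector, burnt toast) = 0.204600/0.522000 ≈ 0.3920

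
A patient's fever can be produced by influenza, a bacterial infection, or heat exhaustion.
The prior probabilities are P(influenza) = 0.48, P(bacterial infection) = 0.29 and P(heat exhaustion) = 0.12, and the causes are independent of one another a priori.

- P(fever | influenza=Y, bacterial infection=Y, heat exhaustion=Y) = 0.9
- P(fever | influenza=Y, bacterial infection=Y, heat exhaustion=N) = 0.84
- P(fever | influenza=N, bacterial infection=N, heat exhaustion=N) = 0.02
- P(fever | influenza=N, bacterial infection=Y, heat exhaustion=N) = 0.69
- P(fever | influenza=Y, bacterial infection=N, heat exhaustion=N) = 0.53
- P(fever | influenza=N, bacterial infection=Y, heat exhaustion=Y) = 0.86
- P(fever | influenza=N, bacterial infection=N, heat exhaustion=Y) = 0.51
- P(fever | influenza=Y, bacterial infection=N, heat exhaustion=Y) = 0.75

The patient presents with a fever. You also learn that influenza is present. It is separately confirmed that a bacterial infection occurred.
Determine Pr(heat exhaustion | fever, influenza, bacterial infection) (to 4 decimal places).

P(fever | influenza, bacterial infection) = 0.84*0.88 + 0.9*0.12 = 0.739200 + 0.108000 = 0.847200
Of this, 0.108000 comes from 0.9*0.12 (the heat exhaustion=true cases).
Hence the posterior is 0.108000/0.847200 ≈ 0.1275.

Pr(heat exhaustion | fever, influenza, bacterial infection) ≈ 0.1275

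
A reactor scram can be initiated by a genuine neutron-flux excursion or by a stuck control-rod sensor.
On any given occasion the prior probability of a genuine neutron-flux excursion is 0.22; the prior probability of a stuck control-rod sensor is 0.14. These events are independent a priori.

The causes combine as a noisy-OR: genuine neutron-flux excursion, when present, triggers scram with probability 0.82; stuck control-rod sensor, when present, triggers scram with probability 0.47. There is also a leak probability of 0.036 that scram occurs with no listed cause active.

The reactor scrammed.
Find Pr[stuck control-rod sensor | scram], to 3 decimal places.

Under noisy-OR, P(scram | causes) = 1 − (1−0.036)·∏(1−qᵢ) over the active causes.
For the numerator, keep only stuck control-rod sensor=true terms: 0.053408 + 0.027967 = 0.081375
Normalizer over all consistent configurations: 0.036×0.78×0.86 + 0.48908×0.78×0.14 + 0.82648×0.22×0.86 + 0.908034×0.22×0.14 = 0.261894
P(stuck control-rod sensor | scram) = 0.081375/0.261894 ≈ 0.311

Pr[stuck control-rod sensor | scram] ≈ 0.311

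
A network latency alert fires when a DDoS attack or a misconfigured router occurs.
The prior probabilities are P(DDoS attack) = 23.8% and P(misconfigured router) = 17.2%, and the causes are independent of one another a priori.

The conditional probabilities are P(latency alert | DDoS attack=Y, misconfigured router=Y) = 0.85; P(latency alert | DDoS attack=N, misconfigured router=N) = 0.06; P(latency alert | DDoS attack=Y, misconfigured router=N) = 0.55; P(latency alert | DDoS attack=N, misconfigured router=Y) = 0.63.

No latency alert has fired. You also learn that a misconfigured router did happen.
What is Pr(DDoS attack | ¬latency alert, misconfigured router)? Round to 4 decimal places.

Pr(DDoS attack | ¬latency alert, misconfigured router) ≈ 0.1124

Sum P(¬latency alert|·) weighted by the priors over both values of DDoS attack:
  P(¬latency alert | misconfigured router) = 0.37*0.762 + 0.15*0.238
        = 0.281940 + 0.035700 = 0.317640
Keeping only the DDoS attack-present terms gives 0.035700, so
  P(DDoS attack | ¬latency alert, misconfigured router) = 0.035700 / 0.317640 ≈ 0.1124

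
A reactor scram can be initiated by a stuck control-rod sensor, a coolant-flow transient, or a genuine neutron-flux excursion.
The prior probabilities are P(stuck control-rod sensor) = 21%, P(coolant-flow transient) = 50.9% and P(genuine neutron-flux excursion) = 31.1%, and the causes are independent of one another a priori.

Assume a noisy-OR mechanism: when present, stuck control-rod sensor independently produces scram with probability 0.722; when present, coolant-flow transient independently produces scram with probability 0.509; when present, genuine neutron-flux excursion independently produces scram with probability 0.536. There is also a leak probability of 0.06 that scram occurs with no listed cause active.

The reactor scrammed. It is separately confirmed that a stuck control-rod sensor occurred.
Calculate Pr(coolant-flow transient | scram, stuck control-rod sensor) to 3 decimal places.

Pr(coolant-flow transient | scram, stuck control-rod sensor) ≈ 0.542

Under noisy-OR, P(scram | causes) = 1 − (1−0.06)·∏(1−qᵢ) over the active causes.
Weight on coolant-flow transient=true, given the evidence: 0.305703 + 0.148875 = 0.454578
Normalizer over all consistent configurations: 0.73868·0.491·0.689 + 0.878748·0.491·0.311 + 0.871692·0.509·0.689 + 0.940465·0.509·0.311 = 0.838659
P(coolant-flow transient | scram, stuck control-rod sensor) = 0.454578/0.838659 ≈ 0.542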